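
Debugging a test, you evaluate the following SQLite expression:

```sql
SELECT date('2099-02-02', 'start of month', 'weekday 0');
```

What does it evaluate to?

`start of month` rewinds 2099-02-02 to 2099-02-01.
`weekday 0` advances to the next Sunday; 2099-02-01 is already a Sunday, so it stays at 2099-02-01.

2099-02-01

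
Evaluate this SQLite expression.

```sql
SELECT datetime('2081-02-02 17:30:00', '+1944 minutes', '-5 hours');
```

2081-02-03 20:54:00

1944 minutes = 32h 24m; +1944 minutes from 2081-02-02 17:30:00 is 2081-02-04 01:54:00 (crosses midnight).
-5 hours from 2081-02-04 01:54:00 is 2081-02-03 20:54:00 (crosses midnight).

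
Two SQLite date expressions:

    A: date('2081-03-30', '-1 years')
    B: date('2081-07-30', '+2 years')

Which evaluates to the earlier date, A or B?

A

A = 2080-03-30.
B = 2083-07-30.
A is earlier.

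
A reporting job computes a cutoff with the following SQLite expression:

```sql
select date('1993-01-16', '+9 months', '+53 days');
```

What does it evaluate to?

1993-12-08

Adding +9 months to 1993-01-16 gives 1993-10-16.
Applying '+53 days' to 1993-10-16: counting 53 days forward gives 1993-12-08.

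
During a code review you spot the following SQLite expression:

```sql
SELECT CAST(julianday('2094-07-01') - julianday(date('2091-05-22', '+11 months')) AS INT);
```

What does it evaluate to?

800

Adding +11 months to 2091-05-22 gives 2092-04-22.
8 days remain in April 2092 after the 22nd (30 − 22).
Full months from May 2092 through June 2094 contribute their day counts.
Then 1 day into July 2094.
Total: 8 + 31 + 30 + 31 + 31 + 30 + 31 + 30 + 31 + 31 + 28 + 31 + 30 + 31 + 30 + 31 + 31 + 30 + 31 + 30 + 31 + 31 + 28 + 31 + 30 + 31 + 30 + 1 = 800.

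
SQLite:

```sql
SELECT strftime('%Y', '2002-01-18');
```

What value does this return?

2002

`%Y` extracts the 4-digit year: 2002.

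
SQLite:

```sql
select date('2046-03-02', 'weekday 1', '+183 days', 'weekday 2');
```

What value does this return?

`weekday 1` advances to the next Monday; 2046-03-02 is a Friday, so it moves forward to 2046-03-05.
Applying '+183 days' to 2046-03-05: counting 183 days forward gives 2046-09-04.
`weekday 2` advances to the next Tuesday; 2046-09-04 is already a Tuesday, so it stays at 2046-09-04.

2046-09-04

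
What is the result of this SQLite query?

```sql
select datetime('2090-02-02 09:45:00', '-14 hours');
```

-14 hours from 2090-02-02 09:45:00 is 2090-02-01 19:45:00 (crosses midnight).

2090-02-01 19:45:00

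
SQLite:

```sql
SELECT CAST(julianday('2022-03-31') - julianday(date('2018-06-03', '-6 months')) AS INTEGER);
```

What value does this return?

1579

Adding -6 months to 2018-06-03 gives 2017-12-03.
28 days remain in December 2017 after the 3rd (31 − 3).
Full months from January 2018 through February 2022 contribute their day counts.
Then 31 days into March 2022.
Total: 28 + 31 + 28 + 31 + 30 + 31 + 30 + 31 + 31 + 30 + 31 + 30 + 31 + 31 + 28 + 31 + 30 + 31 + 30 + 31 + 31 + 30 + 31 + 30 + 31 + 31 + 29 + 31 + 30 + 31 + 30 + 31 + 31 + 30 + 31 + 30 + 31 + 31 + 28 + 31 + 30 + 31 + 30 + 31 + 31 + 30 + 31 + 30 + 31 + 31 + 28 + 31 = 1579.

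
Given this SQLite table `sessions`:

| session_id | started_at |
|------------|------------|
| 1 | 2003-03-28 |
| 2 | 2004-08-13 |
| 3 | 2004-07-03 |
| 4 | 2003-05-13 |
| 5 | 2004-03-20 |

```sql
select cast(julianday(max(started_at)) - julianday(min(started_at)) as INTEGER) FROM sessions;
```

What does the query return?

504

MIN = 2003-03-28, MAX = 2004-08-13.
3 days remain in March 2003 after the 28th (31 − 28).
Full months from April 2003 through July 2004 contribute their day counts.
Then 13 days into August 2004.
Total: 3 + 30 + 31 + 30 + 31 + 31 + 30 + 31 + 30 + 31 + 31 + 29 + 31 + 30 + 31 + 30 + 31 + 13 = 504.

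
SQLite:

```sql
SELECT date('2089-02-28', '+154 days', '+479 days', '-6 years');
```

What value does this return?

2084-11-23

Applying '+154 days' to 2089-02-28: counting 154 days forward gives 2089-08-01.
Applying '+479 days' to 2089-08-01: counting 479 days forward gives 2090-11-23.
Adding -6 years to 2090-11-23 gives 2084-11-23.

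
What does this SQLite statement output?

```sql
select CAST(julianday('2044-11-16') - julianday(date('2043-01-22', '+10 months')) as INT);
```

360

Adding +10 months to 2043-01-22 gives 2043-11-22.
8 days remain in November 2043 after the 22nd (30 − 22).
Full months from December 2043 through October 2044 contribute their day counts.
Then 16 days into November 2044.
Total: 8 + 31 + 31 + 29 + 31 + 30 + 31 + 30 + 31 + 31 + 30 + 31 + 16 = 360.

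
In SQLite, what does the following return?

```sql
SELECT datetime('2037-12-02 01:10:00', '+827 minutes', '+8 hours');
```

827 minutes = 13h 47m; +827 minutes from 2037-12-02 01:10:00 is 2037-12-02 14:57:00.
+8 hours from 2037-12-02 14:57:00 is 2037-12-02 22:57:00.

2037-12-02 22:57:00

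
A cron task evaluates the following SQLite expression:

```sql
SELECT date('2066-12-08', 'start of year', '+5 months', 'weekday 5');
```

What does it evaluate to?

2066-06-04

`start of year` rewinds 2066-12-08 to 2066-01-01.
Adding +5 months to 2066-01-01 gives 2066-06-01.
`weekday 5` advances to the next Friday; 2066-06-01 is a Tuesday, so it moves forward to 2066-06-04.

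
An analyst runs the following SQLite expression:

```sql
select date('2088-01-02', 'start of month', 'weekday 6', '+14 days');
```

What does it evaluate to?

2088-01-17

`start of month` rewinds 2088-01-02 to 2088-01-01.
`weekday 6` advances to the next Saturday; 2088-01-01 is a Thursday, so it moves forward to 2088-01-03.
Advancing 14 more days within January lands on 2088-01-17.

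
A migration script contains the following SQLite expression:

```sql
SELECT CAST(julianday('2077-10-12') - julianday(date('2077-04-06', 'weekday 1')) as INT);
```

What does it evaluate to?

`weekday 1` advances to the next Monday; 2077-04-06 is a Tuesday, so it moves forward to 2077-04-12.
18 days remain in April 2077 after the 12th (30 − 12).
May 2077: 31 days.
June 2077: 30 days.
July 2077: 31 days.
August 2077: 31 days.
September 2077: 30 days.
Then 12 days into October 2077.
Total: 18 + 31 + 30 + 31 + 31 + 30 + 12 = 183.

183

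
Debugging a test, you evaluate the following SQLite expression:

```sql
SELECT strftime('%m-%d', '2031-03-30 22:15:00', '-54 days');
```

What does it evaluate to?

02-04

First apply '-54 days': 2031-03-30 22:15:00 → 2031-02-04 22:15:00.
`%m-%d` extracts the month-day: 02-04.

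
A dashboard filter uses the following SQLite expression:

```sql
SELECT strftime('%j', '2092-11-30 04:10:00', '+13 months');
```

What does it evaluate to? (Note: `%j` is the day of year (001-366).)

364

First apply '+13 months': 2092-11-30 04:10:00 → 2093-12-30 04:10:00.
Day-of-year for 2093-12-30: days since 2093-01-01 inclusive = 364, zero-padded to 364.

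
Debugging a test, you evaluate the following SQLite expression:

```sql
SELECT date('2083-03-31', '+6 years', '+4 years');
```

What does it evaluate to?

Adding +6 years to 2083-03-31 gives 2089-03-31.
Adding +4 years to 2089-03-31 gives 2093-03-31.

2093-03-31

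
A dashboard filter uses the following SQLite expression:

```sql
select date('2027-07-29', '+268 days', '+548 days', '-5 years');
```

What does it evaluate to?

Applying '+268 days' to 2027-07-29: counting 268 days forward gives 2028-04-22.
Applying '+548 days' to 2028-04-22: counting 548 days forward gives 2029-10-22.
Adding -5 years to 2029-10-22 gives 2024-10-22.

2024-10-22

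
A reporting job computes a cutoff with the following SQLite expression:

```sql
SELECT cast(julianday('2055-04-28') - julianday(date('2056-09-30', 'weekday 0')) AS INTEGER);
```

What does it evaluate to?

-522

`weekday 0` advances to the next Sunday; 2056-09-30 is a Saturday, so it moves forward to 2056-10-01.
2 days remain in April 2055 after the 28th (30 − 28).
Full months from May 2055 through September 2056 contribute their day counts.
Then 1 day into October 2056.
Total: 2 + 31 + 30 + 31 + 31 + 30 + 31 + 30 + 31 + 31 + 29 + 31 + 30 + 31 + 30 + 31 + 31 + 30 + 1 = 522.
The subtraction is earlier − later, so the result is −522 → -522.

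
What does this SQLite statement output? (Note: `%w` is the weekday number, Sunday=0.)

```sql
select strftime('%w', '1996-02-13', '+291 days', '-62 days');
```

0

First apply '+291 days', '-62 days': 1996-02-13 → 1996-09-29.
1996-09-29 is a Sunday; with Sunday=0 that is 0.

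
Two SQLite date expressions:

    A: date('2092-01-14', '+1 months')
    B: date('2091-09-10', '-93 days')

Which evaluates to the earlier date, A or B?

B

A = 2092-02-14.
B = 2091-06-09.
B is earlier.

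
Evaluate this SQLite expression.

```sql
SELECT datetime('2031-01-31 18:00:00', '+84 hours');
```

+84 hours from 2031-01-31 18:00:00 is 2031-02-04 06:00:00 (crosses midnight).

2031-02-04 06:00:00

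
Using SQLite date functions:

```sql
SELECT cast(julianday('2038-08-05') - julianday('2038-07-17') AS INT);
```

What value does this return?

14 days remain in July 2038 after the 17th (31 − 17).
Then 5 days into August 2038.
Total: 14 + 5 = 19.

19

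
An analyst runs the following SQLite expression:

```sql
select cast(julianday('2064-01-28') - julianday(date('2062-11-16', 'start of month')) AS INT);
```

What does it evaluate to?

`start of month` rewinds 2062-11-16 to 2062-11-01.
29 days remain in November 2062 after the 1st (30 − 1).
Full months from December 2062 through December 2063 contribute their day counts.
Then 28 days into January 2064.
Total: 29 + 31 + 31 + 28 + 31 + 30 + 31 + 30 + 31 + 31 + 30 + 31 + 30 + 31 + 28 = 453.

453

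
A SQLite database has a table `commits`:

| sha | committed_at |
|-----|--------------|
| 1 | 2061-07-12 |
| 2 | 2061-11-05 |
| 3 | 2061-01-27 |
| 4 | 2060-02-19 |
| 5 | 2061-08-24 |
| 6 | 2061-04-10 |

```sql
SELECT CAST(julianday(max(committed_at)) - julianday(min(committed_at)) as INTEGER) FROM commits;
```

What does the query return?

625

MIN = 2060-02-19, MAX = 2061-11-05.
10 days remain in February 2060 after the 19th (29 − 19).
Full months from March 2060 through October 2061 contribute their day counts.
Then 5 days into November 2061.
Total: 10 + 31 + 30 + 31 + 30 + 31 + 31 + 30 + 31 + 30 + 31 + 31 + 28 + 31 + 30 + 31 + 30 + 31 + 31 + 30 + 31 + 5 = 625.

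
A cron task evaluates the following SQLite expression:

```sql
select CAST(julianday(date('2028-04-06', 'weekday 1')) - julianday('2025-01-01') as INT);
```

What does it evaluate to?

1195

`weekday 1` advances to the next Monday; 2028-04-06 is a Thursday, so it moves forward to 2028-04-10.
30 days remain in January 2025 after the 1st (31 − 1).
Full months from February 2025 through March 2028 contribute their day counts.
Then 10 days into April 2028.
Total: 30 + 28 + 31 + 30 + 31 + 30 + 31 + 31 + 30 + 31 + 30 + 31 + 31 + 28 + 31 + 30 + 31 + 30 + 31 + 31 + 30 + 31 + 30 + 31 + 31 + 28 + 31 + 30 + 31 + 30 + 31 + 31 + 30 + 31 + 30 + 31 + 31 + 29 + 31 + 10 = 1195.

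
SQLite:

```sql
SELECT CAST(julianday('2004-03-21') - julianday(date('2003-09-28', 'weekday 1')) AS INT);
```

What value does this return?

174

`weekday 1` advances to the next Monday; 2003-09-28 is a Sunday, so it moves forward to 2003-09-29.
1 day remains in September 2003 after the 29th (30 − 29).
October 2003: 31 days.
November 2003: 30 days.
December 2003: 31 days.
January 2004: 31 days.
February 2004: 29 days (leap year).
Then 21 days into March 2004.
Total: 1 + 31 + 30 + 31 + 31 + 29 + 21 = 174.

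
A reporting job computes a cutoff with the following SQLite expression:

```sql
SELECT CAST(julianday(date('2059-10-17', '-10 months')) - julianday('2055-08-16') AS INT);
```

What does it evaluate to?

1219

Adding -10 months to 2059-10-17 gives 2058-12-17.
15 days remain in August 2055 after the 16th (31 − 16).
Full months from September 2055 through November 2058 contribute their day counts.
Then 17 days into December 2058.
Total: 15 + 30 + 31 + 30 + 31 + 31 + 29 + 31 + 30 + 31 + 30 + 31 + 31 + 30 + 31 + 30 + 31 + 31 + 28 + 31 + 30 + 31 + 30 + 31 + 31 + 30 + 31 + 30 + 31 + 31 + 28 + 31 + 30 + 31 + 30 + 31 + 31 + 30 + 31 + 30 + 17 = 1219.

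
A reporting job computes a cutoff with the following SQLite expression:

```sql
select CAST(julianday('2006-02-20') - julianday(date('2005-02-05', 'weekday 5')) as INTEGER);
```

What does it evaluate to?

374

`weekday 5` advances to the next Friday; 2005-02-05 is a Saturday, so it moves forward to 2005-02-11.
17 days remain in February 2005 after the 11th (28 − 11).
Full months from March 2005 through January 2006 contribute their day counts.
Then 20 days into February 2006.
Total: 17 + 31 + 30 + 31 + 30 + 31 + 31 + 30 + 31 + 30 + 31 + 31 + 20 = 374.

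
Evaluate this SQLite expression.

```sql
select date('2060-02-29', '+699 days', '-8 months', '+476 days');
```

Applying '+699 days' to 2060-02-29: counting 699 days forward gives 2062-01-28.
Adding -8 months to 2062-01-28 gives 2061-05-28.
Applying '+476 days' to 2061-05-28: counting 476 days forward gives 2062-09-16.

2062-09-16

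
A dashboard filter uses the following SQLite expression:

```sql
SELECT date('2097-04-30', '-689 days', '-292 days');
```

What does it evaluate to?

Applying '-689 days' to 2097-04-30: counting 689 days back gives 2095-06-11.
Applying '-292 days' to 2095-06-11: counting 292 days back gives 2094-08-23.

2094-08-23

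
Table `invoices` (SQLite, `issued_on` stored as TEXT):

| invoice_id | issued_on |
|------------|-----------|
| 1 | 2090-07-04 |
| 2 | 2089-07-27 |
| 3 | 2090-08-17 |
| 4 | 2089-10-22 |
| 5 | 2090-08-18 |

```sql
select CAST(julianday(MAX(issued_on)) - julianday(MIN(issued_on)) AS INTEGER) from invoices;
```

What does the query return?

387

MIN = 2089-07-27, MAX = 2090-08-18.
4 days remain in July 2089 after the 27th (31 − 27).
Full months from August 2089 through July 2090 contribute their day counts.
Then 18 days into August 2090.
Total: 4 + 31 + 30 + 31 + 30 + 31 + 31 + 28 + 31 + 30 + 31 + 30 + 31 + 18 = 387.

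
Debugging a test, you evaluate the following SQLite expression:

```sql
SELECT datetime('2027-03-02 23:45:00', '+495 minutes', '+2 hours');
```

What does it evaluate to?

2027-03-03 10:00:00

495 minutes = 8h 15m; +495 minutes from 2027-03-02 23:45:00 is 2027-03-03 08:00:00 (crosses midnight).
+2 hours from 2027-03-03 08:00:00 is 2027-03-03 10:00:00.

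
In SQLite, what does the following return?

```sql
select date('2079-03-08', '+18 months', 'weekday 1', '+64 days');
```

Adding +18 months to 2079-03-08 gives 2080-09-08.
`weekday 1` advances to the next Monday; 2080-09-08 is a Sunday, so it moves forward to 2080-09-09.
Applying '+64 days' to 2080-09-09: counting 64 days forward gives 2080-11-12.

2080-11-12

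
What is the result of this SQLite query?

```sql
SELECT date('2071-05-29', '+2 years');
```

Adding +2 years to 2071-05-29 gives 2073-05-29.

2073-05-29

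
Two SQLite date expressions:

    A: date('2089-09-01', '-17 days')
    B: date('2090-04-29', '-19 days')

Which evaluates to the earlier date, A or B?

A

A = 2089-08-15.
B = 2090-04-10.
A is earlier.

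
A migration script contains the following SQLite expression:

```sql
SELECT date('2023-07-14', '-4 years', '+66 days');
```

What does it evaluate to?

Adding -4 years to 2023-07-14 gives 2019-07-14.
Applying '+66 days' to 2019-07-14: counting 66 days forward gives 2019-09-18.

2019-09-18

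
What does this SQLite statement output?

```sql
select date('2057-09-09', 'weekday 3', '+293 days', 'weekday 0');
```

2058-07-07

`weekday 3` advances to the next Wednesday; 2057-09-09 is a Sunday, so it moves forward to 2057-09-12.
Applying '+293 days' to 2057-09-12: counting 293 days forward gives 2058-07-02.
`weekday 0` advances to the next Sunday; 2058-07-02 is a Tuesday, so it moves forward to 2058-07-07.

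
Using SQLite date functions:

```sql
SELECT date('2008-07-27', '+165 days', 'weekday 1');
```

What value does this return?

Applying '+165 days' to 2008-07-27: counting 165 days forward gives 2009-01-08.
`weekday 1` advances to the next Monday; 2009-01-08 is a Thursday, so it moves forward to 2009-01-12.

2009-01-12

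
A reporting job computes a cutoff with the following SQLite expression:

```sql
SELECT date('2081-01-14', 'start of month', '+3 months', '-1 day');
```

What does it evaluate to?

`start of month` rewinds 2081-01-14 to 2081-01-01.
Adding +3 months to 2081-01-01 gives 2081-04-01.
Going back 1 day from 2081-04-01 reaches 2081-03-31 (last day of March, 31 days).

2081-03-31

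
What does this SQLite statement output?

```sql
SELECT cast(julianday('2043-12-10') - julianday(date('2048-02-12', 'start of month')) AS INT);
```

-1514

`start of month` rewinds 2048-02-12 to 2048-02-01.
21 days remain in December 2043 after the 10th (31 − 10).
Full months from January 2044 through January 2048 contribute their day counts.
Then 1 day into February 2048.
Total: 21 + 31 + 29 + 31 + 30 + 31 + 30 + 31 + 31 + 30 + 31 + 30 + 31 + 31 + 28 + 31 + 30 + 31 + 30 + 31 + 31 + 30 + 31 + 30 + 31 + 31 + 28 + 31 + 30 + 31 + 30 + 31 + 31 + 30 + 31 + 30 + 31 + 31 + 28 + 31 + 30 + 31 + 30 + 31 + 31 + 30 + 31 + 30 + 31 + 31 + 1 = 1514.
The subtraction is earlier − later, so the result is −1514 → -1514.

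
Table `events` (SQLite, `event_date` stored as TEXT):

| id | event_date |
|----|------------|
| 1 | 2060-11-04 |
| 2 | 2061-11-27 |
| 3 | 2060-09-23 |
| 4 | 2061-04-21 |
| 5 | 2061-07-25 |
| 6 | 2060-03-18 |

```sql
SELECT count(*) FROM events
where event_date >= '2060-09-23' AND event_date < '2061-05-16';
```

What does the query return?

3

Rows in [2060-09-23, 2061-05-16): 2060-11-04, 2060-09-23, 2061-04-21 → 3 rows.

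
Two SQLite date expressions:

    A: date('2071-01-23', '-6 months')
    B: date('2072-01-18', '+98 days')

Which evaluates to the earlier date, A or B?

A

A = 2070-07-23.
B = 2072-04-25.
A is earlier.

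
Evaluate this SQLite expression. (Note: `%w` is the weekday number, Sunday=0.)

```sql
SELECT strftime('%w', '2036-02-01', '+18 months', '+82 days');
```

4

First apply '+18 months', '+82 days': 2036-02-01 → 2037-10-22.
2037-10-22 is a Thursday; with Sunday=0 that is 4.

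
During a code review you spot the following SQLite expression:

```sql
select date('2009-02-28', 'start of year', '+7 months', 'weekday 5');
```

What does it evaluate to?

2009-08-07

`start of year` rewinds 2009-02-28 to 2009-01-01.
Adding +7 months to 2009-01-01 gives 2009-08-01.
`weekday 5` advances to the next Friday; 2009-08-01 is a Saturday, so it moves forward to 2009-08-07.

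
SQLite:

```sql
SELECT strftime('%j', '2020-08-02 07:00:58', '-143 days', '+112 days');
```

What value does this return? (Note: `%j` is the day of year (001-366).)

184

First apply '-143 days', '+112 days': 2020-08-02 07:00:58 → 2020-07-02 07:00:58.
Day-of-year for 2020-07-02: days since 2020-01-01 inclusive = 184, zero-padded to 184.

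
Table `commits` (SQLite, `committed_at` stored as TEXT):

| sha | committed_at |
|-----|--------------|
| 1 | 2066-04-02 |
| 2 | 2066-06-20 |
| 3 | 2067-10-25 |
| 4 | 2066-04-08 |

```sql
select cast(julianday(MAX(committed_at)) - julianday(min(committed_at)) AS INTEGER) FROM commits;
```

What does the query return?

MIN = 2066-04-02, MAX = 2067-10-25.
28 days remain in April 2066 after the 2nd (30 − 2).
Full months from May 2066 through September 2067 contribute their day counts.
Then 25 days into October 2067.
Total: 28 + 31 + 30 + 31 + 31 + 30 + 31 + 30 + 31 + 31 + 28 + 31 + 30 + 31 + 30 + 31 + 31 + 30 + 25 = 571.

571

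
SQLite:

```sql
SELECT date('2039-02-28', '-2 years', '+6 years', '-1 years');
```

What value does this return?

2042-02-28

Adding -2 years to 2039-02-28 gives 2037-02-28.
Adding +6 years to 2037-02-28 gives 2043-02-28.
Adding -1 year to 2043-02-28 gives 2042-02-28.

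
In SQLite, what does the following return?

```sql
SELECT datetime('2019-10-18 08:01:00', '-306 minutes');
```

306 minutes = 5h 6m; -306 minutes from 2019-10-18 08:01:00 is 2019-10-18 02:55:00.

2019-10-18 02:55:00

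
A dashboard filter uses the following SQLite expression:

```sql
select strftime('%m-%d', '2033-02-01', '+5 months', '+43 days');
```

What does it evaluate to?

First apply '+5 months', '+43 days': 2033-02-01 → 2033-08-13.
`%m-%d` extracts the month-day: 08-13.

08-13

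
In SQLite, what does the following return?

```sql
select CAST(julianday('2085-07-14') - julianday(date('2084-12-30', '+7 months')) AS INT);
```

-16

Adding +7 months to 2084-12-30 gives 2085-07-30.
Both dates are in July 2085: 30 − 14 = 16.
The subtraction is earlier − later, so the result is −16 → -16.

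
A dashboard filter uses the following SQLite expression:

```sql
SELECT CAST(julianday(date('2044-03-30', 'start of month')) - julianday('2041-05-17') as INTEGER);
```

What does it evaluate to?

1019

`start of month` rewinds 2044-03-30 to 2044-03-01.
14 days remain in May 2041 after the 17th (31 − 17).
Full months from June 2041 through February 2044 contribute their day counts.
Then 1 day into March 2044.
Total: 14 + 30 + 31 + 31 + 30 + 31 + 30 + 31 + 31 + 28 + 31 + 30 + 31 + 30 + 31 + 31 + 30 + 31 + 30 + 31 + 31 + 28 + 31 + 30 + 31 + 30 + 31 + 31 + 30 + 31 + 30 + 31 + 31 + 29 + 1 = 1019.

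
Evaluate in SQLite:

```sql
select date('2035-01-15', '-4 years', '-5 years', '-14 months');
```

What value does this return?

Adding -4 years to 2035-01-15 gives 2031-01-15.
Adding -5 years to 2031-01-15 gives 2026-01-15.
Adding -14 months to 2026-01-15 gives 2024-11-15.

2024-11-15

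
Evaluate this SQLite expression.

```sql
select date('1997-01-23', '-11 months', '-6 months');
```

Adding -11 months to 1997-01-23 gives 1996-02-23.
Adding -6 months to 1996-02-23 gives 1995-08-23.

1995-08-23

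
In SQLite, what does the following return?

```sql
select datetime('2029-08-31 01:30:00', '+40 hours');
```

+40 hours from 2029-08-31 01:30:00 is 2029-09-01 17:30:00 (crosses midnight).

2029-09-01 17:30:00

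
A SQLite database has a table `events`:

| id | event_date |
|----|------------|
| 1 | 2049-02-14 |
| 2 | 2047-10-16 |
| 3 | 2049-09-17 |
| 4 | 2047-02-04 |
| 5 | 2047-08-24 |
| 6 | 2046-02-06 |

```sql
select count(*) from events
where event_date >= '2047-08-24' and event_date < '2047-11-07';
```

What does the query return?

Rows in [2047-08-24, 2047-11-07): 2047-10-16, 2047-08-24 → 2 rows.

2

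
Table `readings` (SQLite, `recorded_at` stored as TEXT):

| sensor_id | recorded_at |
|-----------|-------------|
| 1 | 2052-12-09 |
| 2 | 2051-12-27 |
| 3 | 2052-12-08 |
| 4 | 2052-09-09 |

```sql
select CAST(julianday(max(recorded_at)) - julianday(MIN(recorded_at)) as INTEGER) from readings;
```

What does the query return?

MIN = 2051-12-27, MAX = 2052-12-09.
4 days remain in December 2051 after the 27th (31 − 27).
Full months from January 2052 through November 2052 contribute their day counts.
Then 9 days into December 2052.
Total: 4 + 31 + 29 + 31 + 30 + 31 + 30 + 31 + 31 + 30 + 31 + 30 + 9 = 348.

348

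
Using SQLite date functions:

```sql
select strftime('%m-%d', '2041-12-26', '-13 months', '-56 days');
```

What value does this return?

First apply '-13 months', '-56 days': 2041-12-26 → 2040-10-01.
`%m-%d` extracts the month-day: 10-01.

10-01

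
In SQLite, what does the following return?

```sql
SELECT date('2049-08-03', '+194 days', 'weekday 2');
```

2050-02-15

Applying '+194 days' to 2049-08-03: counting 194 days forward gives 2050-02-13.
`weekday 2` advances to the next Tuesday; 2050-02-13 is a Sunday, so it moves forward to 2050-02-15.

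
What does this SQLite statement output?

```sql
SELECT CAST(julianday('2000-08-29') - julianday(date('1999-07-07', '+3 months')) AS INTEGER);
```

327

Adding +3 months to 1999-07-07 gives 1999-10-07.
24 days remain in October 1999 after the 7th (31 − 7).
Full months from November 1999 through July 2000 contribute their day counts.
Then 29 days into August 2000.
Total: 24 + 30 + 31 + 31 + 29 + 31 + 30 + 31 + 30 + 31 + 29 = 327.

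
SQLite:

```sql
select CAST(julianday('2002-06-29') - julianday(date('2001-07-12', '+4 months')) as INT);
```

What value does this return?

Adding +4 months to 2001-07-12 gives 2001-11-12.
18 days remain in November 2001 after the 12th (30 − 12).
Full months from December 2001 through May 2002 contribute their day counts.
Then 29 days into June 2002.
Total: 18 + 31 + 31 + 28 + 31 + 30 + 31 + 29 = 229.

229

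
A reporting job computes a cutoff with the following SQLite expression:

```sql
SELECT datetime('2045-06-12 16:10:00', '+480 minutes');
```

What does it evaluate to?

480 minutes = 8h 0m; +480 minutes from 2045-06-12 16:10:00 is 2045-06-13 00:10:00 (crosses midnight).

2045-06-13 00:10:00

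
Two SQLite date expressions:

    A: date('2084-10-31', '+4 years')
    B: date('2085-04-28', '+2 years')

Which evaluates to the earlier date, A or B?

A = 2088-10-31.
B = 2087-04-28.
B is earlier.

B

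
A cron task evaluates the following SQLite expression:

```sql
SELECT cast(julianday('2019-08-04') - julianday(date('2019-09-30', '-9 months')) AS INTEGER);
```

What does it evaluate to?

Adding -9 months to 2019-09-30 gives 2018-12-30.
1 day remains in December 2018 after the 30th (31 − 30).
Full months from January 2019 through July 2019 contribute their day counts.
Then 4 days into August 2019.
Total: 1 + 31 + 28 + 31 + 30 + 31 + 30 + 31 + 4 = 217.

217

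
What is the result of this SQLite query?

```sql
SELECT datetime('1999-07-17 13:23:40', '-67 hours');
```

1999-07-14 18:23:40

-67 hours from 1999-07-17 13:23:40 is 1999-07-14 18:23:40 (crosses midnight).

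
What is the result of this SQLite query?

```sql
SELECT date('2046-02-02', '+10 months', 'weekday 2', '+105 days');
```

2047-03-19

Adding +10 months to 2046-02-02 gives 2046-12-02.
`weekday 2` advances to the next Tuesday; 2046-12-02 is a Sunday, so it moves forward to 2046-12-04.
Applying '+105 days' to 2046-12-04: counting 105 days forward gives 2047-03-19.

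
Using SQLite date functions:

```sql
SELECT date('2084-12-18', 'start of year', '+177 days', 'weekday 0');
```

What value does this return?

`start of year` rewinds 2084-12-18 to 2084-01-01.
Applying '+177 days' to 2084-01-01: counting 177 days forward gives 2084-06-26.
`weekday 0` advances to the next Sunday; 2084-06-26 is a Monday, so it moves forward to 2084-07-02.

2084-07-02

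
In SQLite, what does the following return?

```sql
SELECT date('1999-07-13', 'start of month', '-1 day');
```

`start of month` rewinds 1999-07-13 to 1999-07-01.
Going back 1 day from 1999-07-01 reaches 1999-06-30 (last day of June, 30 days).

1999-06-30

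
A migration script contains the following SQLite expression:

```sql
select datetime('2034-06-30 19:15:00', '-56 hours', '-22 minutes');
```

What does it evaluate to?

2034-06-28 10:53:00

-56 hours from 2034-06-30 19:15:00 is 2034-06-28 11:15:00 (crosses midnight).
-22 minutes from 2034-06-28 11:15:00 is 2034-06-28 10:53:00.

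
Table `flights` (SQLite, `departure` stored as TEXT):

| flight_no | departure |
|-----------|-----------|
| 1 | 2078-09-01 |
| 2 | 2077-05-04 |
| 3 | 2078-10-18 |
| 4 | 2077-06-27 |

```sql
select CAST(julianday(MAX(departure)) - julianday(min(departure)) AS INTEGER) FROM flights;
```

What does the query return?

MIN = 2077-05-04, MAX = 2078-10-18.
27 days remain in May 2077 after the 4th (31 − 4).
Full months from June 2077 through September 2078 contribute their day counts.
Then 18 days into October 2078.
Total: 27 + 30 + 31 + 31 + 30 + 31 + 30 + 31 + 31 + 28 + 31 + 30 + 31 + 30 + 31 + 31 + 30 + 18 = 532.

532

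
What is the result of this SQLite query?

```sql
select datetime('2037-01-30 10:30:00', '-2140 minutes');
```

2037-01-28 22:50:00

2140 minutes = 35h 40m; -2140 minutes from 2037-01-30 10:30:00 is 2037-01-28 22:50:00 (crosses midnight).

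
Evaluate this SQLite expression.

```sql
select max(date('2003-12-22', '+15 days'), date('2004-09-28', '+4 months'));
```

2005-01-28

date('2003-12-22', '+15 days') → 2004-01-06.
date('2004-09-28', '+4 months') → 2005-01-28.
Later of the two is 2005-01-28.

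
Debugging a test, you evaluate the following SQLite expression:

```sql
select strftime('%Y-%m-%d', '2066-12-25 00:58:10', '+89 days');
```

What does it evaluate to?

First apply '+89 days': 2066-12-25 00:58:10 → 2067-03-24 00:58:10.
`%Y-%m-%d` extracts the ISO date: 2067-03-24.

2067-03-24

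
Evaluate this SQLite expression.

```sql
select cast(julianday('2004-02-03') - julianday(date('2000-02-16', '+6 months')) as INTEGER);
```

Adding +6 months to 2000-02-16 gives 2000-08-16.
15 days remain in August 2000 after the 16th (31 − 16).
Full months from September 2000 through January 2004 contribute their day counts.
Then 3 days into February 2004.
Total: 15 + 30 + 31 + 30 + 31 + 31 + 28 + 31 + 30 + 31 + 30 + 31 + 31 + 30 + 31 + 30 + 31 + 31 + 28 + 31 + 30 + 31 + 30 + 31 + 31 + 30 + 31 + 30 + 31 + 31 + 28 + 31 + 30 + 31 + 30 + 31 + 31 + 30 + 31 + 30 + 31 + 31 + 3 = 1266.

1266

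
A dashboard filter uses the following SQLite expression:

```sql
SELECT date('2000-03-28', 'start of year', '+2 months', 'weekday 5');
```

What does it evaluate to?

2000-03-03

`start of year` rewinds 2000-03-28 to 2000-01-01.
Adding +2 months to 2000-01-01 gives 2000-03-01.
`weekday 5` advances to the next Friday; 2000-03-01 is a Wednesday, so it moves forward to 2000-03-03.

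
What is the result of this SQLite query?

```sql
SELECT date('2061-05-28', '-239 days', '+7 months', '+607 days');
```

2062-12-29

Applying '-239 days' to 2061-05-28: counting 239 days back gives 2060-10-01.
Adding +7 months to 2060-10-01 gives 2061-05-01.
Applying '+607 days' to 2061-05-01: counting 607 days forward gives 2062-12-29.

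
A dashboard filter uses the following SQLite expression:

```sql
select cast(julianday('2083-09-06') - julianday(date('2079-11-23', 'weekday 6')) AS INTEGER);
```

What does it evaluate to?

1381

`weekday 6` advances to the next Saturday; 2079-11-23 is a Thursday, so it moves forward to 2079-11-25.
5 days remain in November 2079 after the 25th (30 − 25).
Full months from December 2079 through August 2083 contribute their day counts.
Then 6 days into September 2083.
Total: 5 + 31 + 31 + 29 + 31 + 30 + 31 + 30 + 31 + 31 + 30 + 31 + 30 + 31 + 31 + 28 + 31 + 30 + 31 + 30 + 31 + 31 + 30 + 31 + 30 + 31 + 31 + 28 + 31 + 30 + 31 + 30 + 31 + 31 + 30 + 31 + 30 + 31 + 31 + 28 + 31 + 30 + 31 + 30 + 31 + 31 + 6 = 1381.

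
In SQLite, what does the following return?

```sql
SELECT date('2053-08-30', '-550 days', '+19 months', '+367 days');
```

Applying '-550 days' to 2053-08-30: counting 550 days back gives 2052-02-27.
Adding +19 months to 2052-02-27 gives 2053-09-27.
Applying '+367 days' to 2053-09-27: counting 367 days forward gives 2054-09-29.

2054-09-29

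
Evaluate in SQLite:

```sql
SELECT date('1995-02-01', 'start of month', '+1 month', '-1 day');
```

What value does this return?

`start of month` rewinds 1995-02-01 to 1995-02-01.
Adding +1 month to 1995-02-01 gives 1995-03-01.
Going back 1 day from 1995-03-01 reaches 1995-02-28 (last day of February, 28 days).

1995-02-28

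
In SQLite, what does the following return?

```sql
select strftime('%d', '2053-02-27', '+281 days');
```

First apply '+281 days': 2053-02-27 → 2053-12-05.
`%d` extracts the 2-digit day of month: 05.

05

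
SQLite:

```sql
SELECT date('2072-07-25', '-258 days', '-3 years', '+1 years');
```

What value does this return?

2069-11-10

Applying '-258 days' to 2072-07-25: counting 258 days back gives 2071-11-10.
Adding -3 years to 2071-11-10 gives 2068-11-10.
Adding +1 year to 2068-11-10 gives 2069-11-10.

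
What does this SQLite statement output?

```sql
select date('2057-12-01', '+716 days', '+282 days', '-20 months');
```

Applying '+716 days' to 2057-12-01: counting 716 days forward gives 2059-11-17.
Applying '+282 days' to 2059-11-17: counting 282 days forward gives 2060-08-25.
Adding -20 months to 2060-08-25 gives 2058-12-25.

2058-12-25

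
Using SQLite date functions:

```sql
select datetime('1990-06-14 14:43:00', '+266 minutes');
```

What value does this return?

1990-06-14 19:09:00

266 minutes = 4h 26m; +266 minutes from 1990-06-14 14:43:00 is 1990-06-14 19:09:00.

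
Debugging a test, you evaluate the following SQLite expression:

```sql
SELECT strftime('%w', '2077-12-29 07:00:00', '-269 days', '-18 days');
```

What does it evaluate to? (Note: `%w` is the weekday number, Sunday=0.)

3

First apply '-269 days', '-18 days': 2077-12-29 07:00:00 → 2077-03-17 07:00:00.
2077-03-17 is a Wednesday; with Sunday=0 that is 3.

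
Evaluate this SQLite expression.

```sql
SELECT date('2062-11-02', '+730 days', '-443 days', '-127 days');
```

Applying '+730 days' to 2062-11-02: counting 730 days forward gives 2064-11-01.
Applying '-443 days' to 2064-11-01: counting 443 days back gives 2063-08-16.
Applying '-127 days' to 2063-08-16: counting 127 days back gives 2063-04-11.

2063-04-11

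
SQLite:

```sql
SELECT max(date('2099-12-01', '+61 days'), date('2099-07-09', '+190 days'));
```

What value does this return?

2100-01-31

date('2099-12-01', '+61 days') → 2100-01-31.
date('2099-07-09', '+190 days') → 2100-01-15.
Later of the two is 2100-01-31.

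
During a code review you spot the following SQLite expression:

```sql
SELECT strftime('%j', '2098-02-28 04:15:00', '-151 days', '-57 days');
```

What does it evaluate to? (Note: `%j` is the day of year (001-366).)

216

First apply '-151 days', '-57 days': 2098-02-28 04:15:00 → 2097-08-04 04:15:00.
Day-of-year for 2097-08-04: days since 2097-01-01 inclusive = 216, zero-padded to 216.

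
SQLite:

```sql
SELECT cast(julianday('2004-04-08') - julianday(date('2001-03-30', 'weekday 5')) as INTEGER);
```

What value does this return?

1105

`weekday 5` advances to the next Friday; 2001-03-30 is already a Friday, so it stays at 2001-03-30.
1 day remains in March 2001 after the 30th (31 − 30).
Full months from April 2001 through March 2004 contribute their day counts.
Then 8 days into April 2004.
Total: 1 + 30 + 31 + 30 + 31 + 31 + 30 + 31 + 30 + 31 + 31 + 28 + 31 + 30 + 31 + 30 + 31 + 31 + 30 + 31 + 30 + 31 + 31 + 28 + 31 + 30 + 31 + 30 + 31 + 31 + 30 + 31 + 30 + 31 + 31 + 29 + 31 + 8 = 1105.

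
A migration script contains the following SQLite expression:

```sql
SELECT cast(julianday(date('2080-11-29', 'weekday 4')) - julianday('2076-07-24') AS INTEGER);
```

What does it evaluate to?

`weekday 4` advances to the next Thursday; 2080-11-29 is a Friday, so it moves forward to 2080-12-05.
7 days remain in July 2076 after the 24th (31 − 24).
Full months from August 2076 through November 2080 contribute their day counts.
Then 5 days into December 2080.
Total: 7 + 31 + 30 + 31 + 30 + 31 + 31 + 28 + 31 + 30 + 31 + 30 + 31 + 31 + 30 + 31 + 30 + 31 + 31 + 28 + 31 + 30 + 31 + 30 + 31 + 31 + 30 + 31 + 30 + 31 + 31 + 28 + 31 + 30 + 31 + 30 + 31 + 31 + 30 + 31 + 30 + 31 + 31 + 29 + 31 + 30 + 31 + 30 + 31 + 31 + 30 + 31 + 30 + 5 = 1595.

1595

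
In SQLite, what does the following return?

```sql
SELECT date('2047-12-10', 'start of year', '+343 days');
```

2047-12-10

`start of year` rewinds 2047-12-10 to 2047-01-01.
Applying '+343 days' to 2047-01-01: counting 343 days forward gives 2047-12-10.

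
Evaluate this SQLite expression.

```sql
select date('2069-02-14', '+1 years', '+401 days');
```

2071-03-22

Adding +1 year to 2069-02-14 gives 2070-02-14.
Applying '+401 days' to 2070-02-14: counting 401 days forward gives 2071-03-22.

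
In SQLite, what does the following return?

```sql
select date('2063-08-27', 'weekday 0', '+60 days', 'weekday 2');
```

`weekday 0` advances to the next Sunday; 2063-08-27 is a Monday, so it moves forward to 2063-09-02.
Applying '+60 days' to 2063-09-02: counting 60 days forward gives 2063-11-01.
`weekday 2` advances to the next Tuesday; 2063-11-01 is a Thursday, so it moves forward to 2063-11-06.

2063-11-06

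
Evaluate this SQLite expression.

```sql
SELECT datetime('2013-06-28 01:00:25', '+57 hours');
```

+57 hours from 2013-06-28 01:00:25 is 2013-06-30 10:00:25 (crosses midnight).

2013-06-30 10:00:25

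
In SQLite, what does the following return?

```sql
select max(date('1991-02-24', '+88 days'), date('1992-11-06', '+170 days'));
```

date('1991-02-24', '+88 days') → 1991-05-23.
date('1992-11-06', '+170 days') → 1993-04-25.
Later of the two is 1993-04-25.

1993-04-25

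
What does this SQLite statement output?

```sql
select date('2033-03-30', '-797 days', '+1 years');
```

2032-01-23

Applying '-797 days' to 2033-03-30: counting 797 days back gives 2031-01-23.
Adding +1 year to 2031-01-23 gives 2032-01-23.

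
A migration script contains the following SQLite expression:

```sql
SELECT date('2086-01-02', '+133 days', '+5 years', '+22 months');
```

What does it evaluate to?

2093-03-15

Applying '+133 days' to 2086-01-02: counting 133 days forward gives 2086-05-15.
Adding +5 years to 2086-05-15 gives 2091-05-15.
Adding +22 months to 2091-05-15 gives 2093-03-15.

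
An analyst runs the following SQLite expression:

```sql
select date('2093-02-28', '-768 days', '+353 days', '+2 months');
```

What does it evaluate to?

2092-03-10

Applying '-768 days' to 2093-02-28: counting 768 days back gives 2091-01-22.
Applying '+353 days' to 2091-01-22: counting 353 days forward gives 2092-01-10.
Adding +2 months to 2092-01-10 gives 2092-03-10.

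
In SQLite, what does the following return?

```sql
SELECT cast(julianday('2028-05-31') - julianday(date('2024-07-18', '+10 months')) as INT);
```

Adding +10 months to 2024-07-18 gives 2025-05-18.
13 days remain in May 2025 after the 18th (31 − 18).
Full months from June 2025 through April 2028 contribute their day counts.
Then 31 days into May 2028.
Total: 13 + 30 + 31 + 31 + 30 + 31 + 30 + 31 + 31 + 28 + 31 + 30 + 31 + 30 + 31 + 31 + 30 + 31 + 30 + 31 + 31 + 28 + 31 + 30 + 31 + 30 + 31 + 31 + 30 + 31 + 30 + 31 + 31 + 29 + 31 + 30 + 31 = 1109.

1109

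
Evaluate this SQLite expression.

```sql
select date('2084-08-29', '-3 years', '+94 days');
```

Adding -3 years to 2084-08-29 gives 2081-08-29.
Applying '+94 days' to 2081-08-29: counting 94 days forward gives 2081-12-01.

2081-12-01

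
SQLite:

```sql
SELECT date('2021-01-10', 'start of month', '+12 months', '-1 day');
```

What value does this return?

`start of month` rewinds 2021-01-10 to 2021-01-01.
Adding +12 months to 2021-01-01 gives 2022-01-01.
Going back 1 day from 2022-01-01 reaches 2021-12-31 (last day of December, 31 days).

2021-12-31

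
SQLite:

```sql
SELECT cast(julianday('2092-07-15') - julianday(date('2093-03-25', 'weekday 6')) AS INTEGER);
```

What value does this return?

-256

`weekday 6` advances to the next Saturday; 2093-03-25 is a Wednesday, so it moves forward to 2093-03-28.
16 days remain in July 2092 after the 15th (31 − 15).
Full months from August 2092 through February 2093 contribute their day counts.
Then 28 days into March 2093.
Total: 16 + 31 + 30 + 31 + 30 + 31 + 31 + 28 + 28 = 256.
The subtraction is earlier − later, so the result is −256 → -256.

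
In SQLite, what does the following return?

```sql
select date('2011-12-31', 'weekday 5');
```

`weekday 5` advances to the next Friday; 2011-12-31 is a Saturday, so it moves forward to 2012-01-06.

2012-01-06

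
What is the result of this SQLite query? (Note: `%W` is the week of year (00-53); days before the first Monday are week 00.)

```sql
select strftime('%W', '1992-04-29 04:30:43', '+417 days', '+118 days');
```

First apply '+417 days', '+118 days': 1992-04-29 04:30:43 → 1993-10-16 04:30:43.
1993-10-16 is a Saturday. SQLite's %W counts Mondays since the year started; the result is 41.

41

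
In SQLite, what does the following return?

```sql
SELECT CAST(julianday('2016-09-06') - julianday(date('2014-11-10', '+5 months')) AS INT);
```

515

Adding +5 months to 2014-11-10 gives 2015-04-10.
20 days remain in April 2015 after the 10th (30 − 10).
Full months from May 2015 through August 2016 contribute their day counts.
Then 6 days into September 2016.
Total: 20 + 31 + 30 + 31 + 31 + 30 + 31 + 30 + 31 + 31 + 29 + 31 + 30 + 31 + 30 + 31 + 31 + 6 = 515.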